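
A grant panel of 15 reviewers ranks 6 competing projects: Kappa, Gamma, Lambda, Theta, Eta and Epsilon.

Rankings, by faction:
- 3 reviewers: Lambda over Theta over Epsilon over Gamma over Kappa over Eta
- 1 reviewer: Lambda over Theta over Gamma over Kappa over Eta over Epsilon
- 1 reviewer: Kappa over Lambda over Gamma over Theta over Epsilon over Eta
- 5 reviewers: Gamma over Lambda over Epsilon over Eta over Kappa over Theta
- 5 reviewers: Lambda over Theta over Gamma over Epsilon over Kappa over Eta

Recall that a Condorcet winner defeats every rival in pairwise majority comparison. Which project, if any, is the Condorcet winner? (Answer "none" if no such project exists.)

Head-to-head results (15 reviewers):
Kappa vs Gamma: 1 for Kappa, 14 for Gamma — Gamma by 14–1.
Kappa vs Lambda: Kappa preferred on 1 ballot; Lambda wins 14–1.
Kappa vs Theta: Kappa is ranked higher on 1+5 = 6 ballots, Theta on 9. Theta wins 9–6.
Kappa vs Eta: Kappa preferred on 3+1+1+5 = 10 ballots; Kappa wins 10–5.
Kappa vs Epsilon: Kappa preferred on 1+1 = 2 ballots; Epsilon wins 13–2.
Gamma vs Lambda: Gamma preferred on 5 ballots; Lambda wins 10–5.
Gamma vs Theta: 6 to 9, Theta.
Gamma vs Eta: 3+1+1+5+5 = 15 for Gamma, 0 for Eta — Gamma by 15–0.
Gamma vs Epsilon: 1+1+5+5 = 12 for Gamma, 3 for Epsilon — Gamma by 12–3.
Lambda vs Theta: Lambda is ranked higher on 3+1+1+5+5 = 15 ballots, Theta on 0. Lambda wins 15–0.
Lambda vs Eta: Lambda preferred on 3+1+1+5+5 = 15 ballots; Lambda wins 15–0.
Lambda vs Epsilon: Lambda preferred on 3+1+1+5+5 = 15 ballots; Lambda wins 15–0.
Theta vs Eta: Theta preferred on 3+1+1+5 = 10 ballots; Theta wins 10–5.
Theta vs Epsilon: Theta is ranked higher on 3+1+1+5 = 10 ballots, Epsilon on 5. Theta wins 10–5.
Eta vs Epsilon: 1 to 14, Epsilon.
Lambda wins every pairwise contest, so Lambda is the Condorcet winner.

Lambda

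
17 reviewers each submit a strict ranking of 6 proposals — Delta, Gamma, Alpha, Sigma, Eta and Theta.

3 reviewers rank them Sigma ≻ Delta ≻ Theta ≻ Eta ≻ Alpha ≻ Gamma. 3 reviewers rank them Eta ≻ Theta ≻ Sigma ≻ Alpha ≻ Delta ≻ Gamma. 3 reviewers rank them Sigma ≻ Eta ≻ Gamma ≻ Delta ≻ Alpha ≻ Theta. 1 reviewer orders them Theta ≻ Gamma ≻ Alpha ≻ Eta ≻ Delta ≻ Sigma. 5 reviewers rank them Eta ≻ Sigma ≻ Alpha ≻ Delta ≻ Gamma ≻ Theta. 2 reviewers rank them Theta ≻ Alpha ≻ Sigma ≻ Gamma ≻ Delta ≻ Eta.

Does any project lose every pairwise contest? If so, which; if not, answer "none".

Gamma

Head-to-head results (17 reviewers):
Delta vs Gamma: 3+3+5 = 11 for Delta, 6 for Gamma — Delta by 11–6.
Delta vs Alpha: Alpha wins 11–6.
Delta vs Sigma: Sigma, 16–1.
Delta vs Eta: Eta, 12–5.
Delta–Theta: Delta 11–6.
Gamma–Alpha: Alpha 13–4.
Gamma vs Sigma: 1 to 16, Sigma.
Gamma vs Eta: Gamma preferred on 1+2 = 3 ballots; Eta wins 14–3.
Gamma–Theta: Theta 9–8.
Alpha vs Sigma: Sigma, 14–3.
Alpha–Eta: Eta 14–3.
Alpha vs Theta: Alpha is ranked higher on 3+5 = 8 ballots, Theta on 9. Theta wins 9–8.
Sigma vs Eta: Eta, 9–8.
Sigma–Theta: Sigma 11–6.
Eta vs Theta: Eta is ranked higher on 3+3+5 = 11 ballots, Theta on 6. Eta wins 11–6.
Gamma loses to every other project — it is the Condorcet loser.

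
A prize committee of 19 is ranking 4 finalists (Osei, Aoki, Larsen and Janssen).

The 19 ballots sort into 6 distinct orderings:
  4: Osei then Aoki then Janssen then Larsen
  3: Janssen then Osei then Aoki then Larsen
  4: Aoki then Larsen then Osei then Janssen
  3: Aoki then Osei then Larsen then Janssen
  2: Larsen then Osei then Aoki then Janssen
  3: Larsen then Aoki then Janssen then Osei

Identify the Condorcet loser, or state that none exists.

Pairwise majorities:
Osei vs Aoki: 4+3+2 = 9 for Osei, 10 for Aoki — Aoki by 10–9.
Osei vs Larsen: Osei is ranked higher on 4+3+3 = 10 ballots, Larsen on 9. Osei wins 10–9.
Osei vs Janssen: 13 to 6, Osei.
Aoki–Larsen: Aoki 14–5.
Aoki vs Janssen: Aoki is ranked higher on 4+4+3+2+3 = 16 ballots, Janssen on 3. Aoki wins 16–3.
Larsen vs Janssen: Larsen wins 12–7.
Only Janssen has no wins; Janssen is the Condorcet loser.

Janssen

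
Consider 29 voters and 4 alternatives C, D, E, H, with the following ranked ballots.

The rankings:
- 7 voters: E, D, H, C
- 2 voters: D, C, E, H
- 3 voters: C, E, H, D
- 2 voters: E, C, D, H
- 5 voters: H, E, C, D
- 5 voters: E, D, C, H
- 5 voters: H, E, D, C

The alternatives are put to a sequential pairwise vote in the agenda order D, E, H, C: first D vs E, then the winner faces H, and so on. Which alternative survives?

Round 1: D vs E — 2–27, E advances.
Round 2: E vs H — 19–10, E advances.
Round 3: E vs C — 24–5, E advances.
The agenda winner is E.

E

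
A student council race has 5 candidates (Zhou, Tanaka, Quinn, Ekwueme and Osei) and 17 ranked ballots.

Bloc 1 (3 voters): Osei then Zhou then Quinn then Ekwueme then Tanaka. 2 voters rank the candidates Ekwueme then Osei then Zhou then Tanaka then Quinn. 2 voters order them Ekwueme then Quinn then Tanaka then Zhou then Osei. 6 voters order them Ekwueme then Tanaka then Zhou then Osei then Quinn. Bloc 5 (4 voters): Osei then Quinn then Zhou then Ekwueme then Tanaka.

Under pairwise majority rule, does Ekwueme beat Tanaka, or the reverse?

Ballots ranking Ekwueme above Tanaka: 3 + 2 + 2 + 6 + 4 = 17.
Ballots ranking Tanaka above Ekwueme: 17 − 17 = 0.
Ekwueme wins the head-to-head 17–0.

Ekwueme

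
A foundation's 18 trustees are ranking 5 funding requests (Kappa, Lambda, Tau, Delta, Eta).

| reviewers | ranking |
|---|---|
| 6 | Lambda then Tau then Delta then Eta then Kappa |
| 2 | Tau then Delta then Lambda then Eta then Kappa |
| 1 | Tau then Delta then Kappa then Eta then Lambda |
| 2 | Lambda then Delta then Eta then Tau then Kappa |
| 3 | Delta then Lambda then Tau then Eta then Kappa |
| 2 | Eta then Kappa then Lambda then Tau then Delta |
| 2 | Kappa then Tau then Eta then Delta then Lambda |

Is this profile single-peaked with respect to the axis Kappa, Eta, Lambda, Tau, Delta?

no

Axis positions: Kappa=1, Eta=2, Lambda=3, Tau=4, Delta=5.
Group 1 (peak Lambda at position 3): ranking walks positions 3-4-5-2-1, expanding outward from the peak — single-peaked.
Group 2 (peak Tau at position 4): ranking walks positions 4-5-3-2-1, expanding outward from the peak — single-peaked.
Group 3: ranking walks positions 4-5-1-2-3; Kappa is ranked above Lambda even though Lambda lies between Kappa and the peak Tau on the axis — preferences dip and rise again. Not single-peaked.
Group 4: ranking walks positions 3-5-2-4-1; Delta is ranked above Tau even though Tau lies between Delta and the peak Lambda on the axis — preferences dip and rise again. Not single-peaked.
Group 5: ranking walks positions 5-3-4-2-1; Lambda is ranked above Tau even though Tau lies between Lambda and the peak Delta on the axis — preferences dip and rise again. Not single-peaked.
Group 6 (peak Eta at position 2): ranking walks positions 2-1-3-4-5, expanding outward from the peak — single-peaked.
Group 7: ranking walks positions 1-4-2-5-3; Tau is ranked above Eta even though Eta lies between Tau and the peak Kappa on the axis — preferences dip and rise again. Not single-peaked.
Group 3 violates single-peakedness, so the profile is not single-peaked on this axis.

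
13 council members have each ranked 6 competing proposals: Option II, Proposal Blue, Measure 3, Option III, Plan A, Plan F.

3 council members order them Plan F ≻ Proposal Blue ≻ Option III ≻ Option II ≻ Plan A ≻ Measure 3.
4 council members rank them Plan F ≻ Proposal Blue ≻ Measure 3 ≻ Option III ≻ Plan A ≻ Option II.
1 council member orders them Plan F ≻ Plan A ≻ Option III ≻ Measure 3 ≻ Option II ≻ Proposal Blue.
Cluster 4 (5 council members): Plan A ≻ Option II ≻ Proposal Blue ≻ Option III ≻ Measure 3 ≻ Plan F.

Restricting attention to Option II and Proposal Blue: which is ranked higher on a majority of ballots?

Ballots ranking Option II above Proposal Blue: 1 + 5 = 6.
Ballots ranking Proposal Blue above Option II: 13 − 6 = 7.
Proposal Blue wins the head-to-head 7–6.

Proposal Blue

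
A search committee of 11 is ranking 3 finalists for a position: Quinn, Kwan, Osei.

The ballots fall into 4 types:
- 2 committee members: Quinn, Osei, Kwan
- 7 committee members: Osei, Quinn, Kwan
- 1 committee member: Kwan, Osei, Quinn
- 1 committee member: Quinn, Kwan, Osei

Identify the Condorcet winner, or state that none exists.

Pairwise majorities:
Quinn vs Kwan: Quinn preferred on 2+7+1 = 10 ballots; Quinn wins 10–1.
Quinn vs Osei: Quinn is ranked higher on 2+1 = 3 ballots, Osei on 8. Osei wins 8–3.
Kwan vs Osei: Kwan is ranked higher on 1+1 = 2 ballots, Osei on 9. Osei wins 9–2.
Osei beats each of Quinn, Kwan — Osei is the Condorcet winner.

Osei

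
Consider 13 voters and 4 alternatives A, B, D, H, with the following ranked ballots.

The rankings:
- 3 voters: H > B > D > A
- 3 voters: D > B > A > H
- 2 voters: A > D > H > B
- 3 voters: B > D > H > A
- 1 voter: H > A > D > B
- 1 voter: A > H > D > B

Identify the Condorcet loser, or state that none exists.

Head-to-head results (13 voters):
A vs B: A is ranked higher on 2+1+1 = 4 ballots, B on 9. B wins 9–4.
A vs D: A is ranked higher on 2+1+1 = 4 ballots, D on 9. D wins 9–4.
A vs H: A preferred on 3+2+1 = 6 ballots; H wins 7–6.
B vs D: 6 to 7, D.
B vs H: 6 to 7, H.
D vs H: 3+2+3 = 8 for D, 5 for H — D by 8–5.
A is beaten in every head-to-head and is the Condorcet loser.

A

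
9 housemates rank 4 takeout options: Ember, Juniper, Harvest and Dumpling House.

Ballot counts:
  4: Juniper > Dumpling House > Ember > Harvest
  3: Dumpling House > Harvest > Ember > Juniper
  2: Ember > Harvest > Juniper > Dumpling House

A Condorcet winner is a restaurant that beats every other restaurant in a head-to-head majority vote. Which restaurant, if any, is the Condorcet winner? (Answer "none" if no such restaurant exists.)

none

Pairwise majorities:
Ember vs Juniper: Ember, 5–4.
Ember vs Harvest: Ember, 6–3.
Ember vs Dumpling House: Dumpling House wins 7–2.
Juniper vs Harvest: Harvest, 5–4.
Juniper vs Dumpling House: Juniper, 6–3.
Harvest vs Dumpling House: Dumpling House, 7–2.
Every restaurant loses at least once (Ember loses to Dumpling House; Juniper loses to Ember; Harvest loses to Ember; Dumpling House loses to Juniper). The majority relation contains the cycle Ember → Juniper → Dumpling House → Ember, so there is no Condorcet winner.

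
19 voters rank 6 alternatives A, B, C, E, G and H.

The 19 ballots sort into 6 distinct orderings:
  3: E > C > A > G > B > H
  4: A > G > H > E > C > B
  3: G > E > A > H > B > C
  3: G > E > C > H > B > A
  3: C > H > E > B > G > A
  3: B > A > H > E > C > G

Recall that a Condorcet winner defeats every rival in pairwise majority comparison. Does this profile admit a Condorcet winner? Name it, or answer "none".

Pairwise majorities:
A vs B: A, 10–9.
A–C: A 10–9.
A–E: E 12–7.
A–G: A 10–9.
A vs H: A wins 13–6.
B vs C: C wins 13–6.
B vs E: E, 16–3.
B vs G: G, 13–6.
B–H: H 13–6.
C vs E: E, 16–3.
C vs G: G, 10–9.
C vs H: H wins 10–9.
E–G: G 10–9.
E vs H: H, 10–9.
G vs H: G wins 13–6.
Every alternative loses at least once (A loses to E; B loses to A; C loses to A; E loses to G; G loses to A; H loses to A). The majority relation contains the cycle A > G > E > A, so there is no Condorcet winner.

none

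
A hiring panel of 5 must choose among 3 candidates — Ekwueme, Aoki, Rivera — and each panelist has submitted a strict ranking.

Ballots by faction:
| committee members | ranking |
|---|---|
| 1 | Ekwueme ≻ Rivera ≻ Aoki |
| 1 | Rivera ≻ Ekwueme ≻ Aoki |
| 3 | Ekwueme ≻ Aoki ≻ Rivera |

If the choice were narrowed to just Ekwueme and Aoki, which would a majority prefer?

Ballots ranking Ekwueme above Aoki: 1 + 1 + 3 = 5.
Ballots ranking Aoki above Ekwueme: 5 − 5 = 0.
Ekwueme wins the head-to-head 5–0.

Ekwueme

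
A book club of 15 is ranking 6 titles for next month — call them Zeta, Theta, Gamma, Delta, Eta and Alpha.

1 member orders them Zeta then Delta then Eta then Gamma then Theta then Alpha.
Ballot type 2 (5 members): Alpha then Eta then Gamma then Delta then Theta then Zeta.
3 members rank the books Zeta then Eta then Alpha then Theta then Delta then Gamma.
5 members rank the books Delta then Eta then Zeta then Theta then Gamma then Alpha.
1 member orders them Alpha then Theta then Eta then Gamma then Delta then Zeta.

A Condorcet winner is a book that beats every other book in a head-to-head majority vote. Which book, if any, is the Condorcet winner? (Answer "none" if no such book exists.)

Eta

Head-to-head results (15 members):
Zeta vs Theta: Zeta wins 9–6.
Zeta–Gamma: Zeta 9–6.
Zeta–Delta: Delta 11–4.
Zeta vs Eta: Eta, 11–4.
Zeta–Alpha: Zeta 9–6.
Theta vs Gamma: Theta wins 9–6.
Theta–Delta: Delta 11–4.
Theta vs Eta: Eta wins 14–1.
Theta–Alpha: Alpha 9–6.
Gamma vs Delta: Delta, 9–6.
Gamma vs Eta: Eta, 15–0.
Gamma vs Alpha: Alpha wins 9–6.
Delta–Eta: Eta 9–6.
Delta vs Alpha: Alpha, 9–6.
Eta–Alpha: Eta 9–6.
Eta beats each of Zeta, Theta, Gamma, Delta, Alpha — Eta is the Condorcet winner.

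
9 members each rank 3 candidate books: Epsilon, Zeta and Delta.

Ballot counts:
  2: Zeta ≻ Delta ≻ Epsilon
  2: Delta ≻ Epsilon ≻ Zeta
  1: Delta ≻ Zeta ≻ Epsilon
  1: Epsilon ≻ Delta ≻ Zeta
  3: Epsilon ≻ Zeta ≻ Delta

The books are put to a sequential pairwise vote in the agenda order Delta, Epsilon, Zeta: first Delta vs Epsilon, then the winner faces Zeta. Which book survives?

Zeta

Round 1: Delta vs Epsilon — 5–4, Delta advances.
Round 2: Delta vs Zeta — 4–5, Zeta advances.
Zeta survives the agenda.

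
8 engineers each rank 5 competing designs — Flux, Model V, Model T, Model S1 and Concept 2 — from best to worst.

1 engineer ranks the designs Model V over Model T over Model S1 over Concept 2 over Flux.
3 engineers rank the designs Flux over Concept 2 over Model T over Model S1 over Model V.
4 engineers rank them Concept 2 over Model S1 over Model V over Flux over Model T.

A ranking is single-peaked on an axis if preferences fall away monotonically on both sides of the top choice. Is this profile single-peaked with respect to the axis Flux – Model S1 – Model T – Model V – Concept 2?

no

Axis positions: Flux=1, Model S1=2, Model T=3, Model V=4, Concept 2=5.
Cluster 1 (peak Model V at position 4): ranking walks positions 4-3-2-5-1, expanding outward from the peak — single-peaked.
Cluster 2: ranking walks positions 1-5-3-2-4; Concept 2 is ranked above Model S1 even though Model S1 lies between Concept 2 and the peak Flux on the axis — preferences dip and rise again. Not single-peaked.
Cluster 3: ranking walks positions 5-2-4-1-3; Model S1 is ranked above Model V even though Model V lies between Model S1 and the peak Concept 2 on the axis — preferences dip and rise again. Not single-peaked.
Cluster 2 violates single-peakedness, so the profile is not single-peaked on this axis.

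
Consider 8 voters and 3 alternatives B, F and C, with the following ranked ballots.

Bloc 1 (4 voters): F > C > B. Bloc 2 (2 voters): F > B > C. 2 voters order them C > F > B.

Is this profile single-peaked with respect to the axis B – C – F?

Axis positions: B=1, C=2, F=3.
Bloc 1 (peak F at position 3): ranking walks positions 3-2-1, expanding outward from the peak — single-peaked.
Bloc 2: ranking walks positions 3-1-2; B is ranked above C even though C lies between B and the peak F on the axis — preferences dip and rise again. Not single-peaked.
Bloc 3 (peak C at position 2): ranking walks positions 2-3-1, expanding outward from the peak — single-peaked.
Bloc 2 violates single-peakedness, so the profile is not single-peaked on this axis.

no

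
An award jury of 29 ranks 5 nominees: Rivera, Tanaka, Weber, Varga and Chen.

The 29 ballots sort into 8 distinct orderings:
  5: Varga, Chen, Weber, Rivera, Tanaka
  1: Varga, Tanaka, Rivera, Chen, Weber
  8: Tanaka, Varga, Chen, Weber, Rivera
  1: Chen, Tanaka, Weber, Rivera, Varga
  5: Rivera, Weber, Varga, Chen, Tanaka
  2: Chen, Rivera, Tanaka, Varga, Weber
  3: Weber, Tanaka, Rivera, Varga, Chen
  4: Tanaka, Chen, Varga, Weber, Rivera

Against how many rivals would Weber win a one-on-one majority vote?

1

Weber against each rival (29 jurors):
Weber vs Rivera: 5+8+1+3+4 = 21 for Weber, 8 for Rivera — Weber by 21–8.
Weber vs Tanaka: 5+5+3 = 13 for Weber, 16 for Tanaka — Tanaka by 16–13.
Weber vs Varga: Varga wins 20–9.
Weber vs Chen: Chen, 21–8.
Weber beats Rivera; loses to Tanaka, Varga, Chen — 1 pairwise win.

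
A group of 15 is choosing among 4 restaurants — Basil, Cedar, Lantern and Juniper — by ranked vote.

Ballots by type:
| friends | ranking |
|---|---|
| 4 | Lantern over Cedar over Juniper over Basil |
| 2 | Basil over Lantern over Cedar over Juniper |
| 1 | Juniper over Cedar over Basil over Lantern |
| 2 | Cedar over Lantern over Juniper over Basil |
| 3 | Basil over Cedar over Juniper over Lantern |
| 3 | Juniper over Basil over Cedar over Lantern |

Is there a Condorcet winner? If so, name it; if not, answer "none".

Head-to-head results (15 friends):
Basil–Cedar: Basil 8–7.
Basil–Lantern: Basil 9–6.
Basil–Juniper: Juniper 10–5.
Cedar–Lantern: Cedar 9–6.
Cedar vs Juniper: Cedar, 11–4.
Lantern–Juniper: Lantern 8–7.
No restaurant is unbeaten: Basil loses to Juniper; Cedar loses to Basil; Lantern loses to Basil; Juniper loses to Cedar. In particular Basil > Cedar > Juniper > Basil is a majority cycle — no Condorcet winner exists.

none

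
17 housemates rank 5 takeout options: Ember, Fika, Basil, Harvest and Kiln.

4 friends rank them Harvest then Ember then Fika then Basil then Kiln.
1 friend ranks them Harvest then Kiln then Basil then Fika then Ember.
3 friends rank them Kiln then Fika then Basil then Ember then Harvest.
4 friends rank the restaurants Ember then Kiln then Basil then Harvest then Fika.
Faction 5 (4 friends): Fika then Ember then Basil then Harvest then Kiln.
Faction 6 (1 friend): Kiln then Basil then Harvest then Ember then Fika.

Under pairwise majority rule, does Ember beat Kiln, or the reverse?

Ember

Ballots ranking Ember above Kiln: 4 + 4 + 4 = 12.
Ballots ranking Kiln above Ember: 17 − 12 = 5.
Ember wins the head-to-head 12–5.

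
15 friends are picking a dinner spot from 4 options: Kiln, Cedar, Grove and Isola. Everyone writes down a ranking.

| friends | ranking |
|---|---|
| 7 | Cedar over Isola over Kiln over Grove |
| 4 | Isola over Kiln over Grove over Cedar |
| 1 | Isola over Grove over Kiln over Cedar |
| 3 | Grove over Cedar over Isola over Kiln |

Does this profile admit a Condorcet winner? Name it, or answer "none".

Check each pair by majority over 15 ballots:
Kiln vs Cedar: Kiln preferred on 4+1 = 5 ballots; Cedar wins 10–5.
Kiln vs Grove: Kiln preferred on 7+4 = 11 ballots; Kiln wins 11–4.
Kiln vs Isola: Isola, 15–0.
Cedar–Grove: Grove 8–7.
Cedar vs Isola: 7+3 = 10 for Cedar, 5 for Isola — Cedar by 10–5.
Grove vs Isola: Isola, 12–3.
Each restaurant drops at least one matchup (Kiln loses to Cedar; Cedar loses to Grove; Grove loses to Kiln; Isola loses to Cedar); the cycle Kiln > Grove > Cedar > Kiln rules out a Condorcet winner.

none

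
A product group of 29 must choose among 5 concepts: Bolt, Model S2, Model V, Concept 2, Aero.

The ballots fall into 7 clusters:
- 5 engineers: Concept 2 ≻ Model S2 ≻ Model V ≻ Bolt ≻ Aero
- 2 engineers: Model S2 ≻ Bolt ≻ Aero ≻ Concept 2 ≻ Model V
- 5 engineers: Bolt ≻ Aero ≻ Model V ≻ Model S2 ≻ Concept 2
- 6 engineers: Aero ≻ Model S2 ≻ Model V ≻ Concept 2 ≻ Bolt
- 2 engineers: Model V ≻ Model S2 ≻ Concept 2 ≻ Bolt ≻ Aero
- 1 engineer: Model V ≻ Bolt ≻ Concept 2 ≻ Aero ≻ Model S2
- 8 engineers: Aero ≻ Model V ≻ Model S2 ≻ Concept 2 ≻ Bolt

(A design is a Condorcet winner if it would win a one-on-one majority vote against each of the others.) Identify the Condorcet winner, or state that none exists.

none

Head-to-head results (29 engineers):
Bolt–Model S2: Model S2 23–6.
Bolt vs Model V: 7 to 22, Model V.
Bolt vs Concept 2: Bolt preferred on 2+5+1 = 8 ballots; Concept 2 wins 21–8.
Bolt vs Aero: Bolt, 15–14.
Model S2 vs Model V: 13 to 16, Model V.
Model S2 vs Concept 2: Model S2, 23–6.
Model S2 vs Aero: Aero, 20–9.
Model V vs Concept 2: Model V, 22–7.
Model V vs Aero: Aero, 21–8.
Concept 2 vs Aero: Aero wins 21–8.
Each design drops at least one matchup (Bolt loses to Model S2; Model S2 loses to Model V; Model V loses to Aero; Concept 2 loses to Model S2; Aero loses to Bolt); the cycle Bolt beats Aero beats Model S2 beats Bolt rules out a Condorcet winner.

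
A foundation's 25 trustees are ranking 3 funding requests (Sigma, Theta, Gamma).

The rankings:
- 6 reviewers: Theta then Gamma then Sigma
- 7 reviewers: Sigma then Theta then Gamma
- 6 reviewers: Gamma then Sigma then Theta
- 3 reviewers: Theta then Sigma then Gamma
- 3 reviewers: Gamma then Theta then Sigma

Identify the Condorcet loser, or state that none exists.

none

Head-to-head results (25 reviewers):
Sigma vs Theta: Sigma preferred on 7+6 = 13 ballots; Sigma wins 13–12.
Sigma vs Gamma: Gamma, 15–10.
Theta vs Gamma: Theta preferred on 6+7+3 = 16 ballots; Theta wins 16–9.
No project is winless: Sigma beats Theta; Theta beats Gamma; Gamma beats Sigma. There is no Condorcet loser.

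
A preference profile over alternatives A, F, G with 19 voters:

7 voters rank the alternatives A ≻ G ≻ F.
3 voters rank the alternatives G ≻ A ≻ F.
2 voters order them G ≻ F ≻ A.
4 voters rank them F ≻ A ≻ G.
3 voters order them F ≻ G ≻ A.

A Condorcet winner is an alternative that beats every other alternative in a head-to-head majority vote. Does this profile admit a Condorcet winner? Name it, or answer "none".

Pairwise majorities:
A vs F: A preferred on 7+3 = 10 ballots; A wins 10–9.
A vs G: A preferred on 7+4 = 11 ballots; A wins 11–8.
F vs G: 4+3 = 7 for F, 12 for G — G by 12–7.
A defeats every rival head-to-head and is the Condorcet winner.

A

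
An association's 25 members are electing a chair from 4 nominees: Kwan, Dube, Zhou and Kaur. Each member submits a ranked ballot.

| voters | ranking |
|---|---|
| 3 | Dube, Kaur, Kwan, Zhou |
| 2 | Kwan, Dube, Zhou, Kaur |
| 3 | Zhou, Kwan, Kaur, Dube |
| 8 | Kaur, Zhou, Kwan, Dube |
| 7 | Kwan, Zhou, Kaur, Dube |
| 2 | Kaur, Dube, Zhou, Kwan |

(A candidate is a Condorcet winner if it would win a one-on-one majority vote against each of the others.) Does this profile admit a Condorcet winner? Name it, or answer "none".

Pairwise majorities:
Kwan vs Dube: Kwan, 20–5.
Kwan vs Zhou: Zhou wins 13–12.
Kwan vs Kaur: Kaur wins 13–12.
Dube vs Zhou: Zhou, 18–7.
Dube vs Kaur: Kaur, 20–5.
Zhou–Kaur: Kaur 13–12.
Kaur wins every pairwise contest, so Kaur is the Condorcet winner.

Kaur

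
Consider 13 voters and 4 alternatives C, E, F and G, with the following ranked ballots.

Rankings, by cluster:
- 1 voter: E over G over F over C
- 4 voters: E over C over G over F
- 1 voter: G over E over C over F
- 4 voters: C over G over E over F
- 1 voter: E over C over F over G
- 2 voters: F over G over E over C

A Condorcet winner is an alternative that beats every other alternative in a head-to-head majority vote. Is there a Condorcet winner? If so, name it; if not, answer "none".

Head-to-head results (13 voters):
C–E: E 9–4.
C vs F: C, 10–3.
C vs G: C wins 9–4.
E–F: E 11–2.
E–G: G 7–6.
F–G: G 10–3.
No alternative is unbeaten: C loses to E; E loses to G; F loses to C; G loses to C. In particular C → G → E → C is a majority cycle — no Condorcet winner exists.

none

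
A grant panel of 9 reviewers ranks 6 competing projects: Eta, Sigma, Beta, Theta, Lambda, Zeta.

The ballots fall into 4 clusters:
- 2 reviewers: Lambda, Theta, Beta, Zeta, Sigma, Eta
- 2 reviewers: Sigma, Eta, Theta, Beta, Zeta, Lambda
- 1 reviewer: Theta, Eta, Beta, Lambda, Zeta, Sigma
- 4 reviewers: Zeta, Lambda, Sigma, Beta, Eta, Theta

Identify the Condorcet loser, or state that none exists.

Head-to-head results (9 reviewers):
Eta vs Sigma: Eta preferred on 1 ballot; Sigma wins 8–1.
Eta vs Beta: Eta is ranked higher on 2+1 = 3 ballots, Beta on 6. Beta wins 6–3.
Eta–Theta: Eta 6–3.
Eta vs Lambda: 3 to 6, Lambda.
Eta–Zeta: Zeta 6–3.
Sigma vs Beta: 6 to 3, Sigma.
Sigma–Theta: Sigma 6–3.
Sigma vs Lambda: Lambda wins 7–2.
Sigma vs Zeta: 2 for Sigma, 7 for Zeta — Zeta by 7–2.
Beta vs Theta: Beta preferred on 4 ballots; Theta wins 5–4.
Beta vs Lambda: Lambda wins 6–3.
Beta vs Zeta: Beta preferred on 2+2+1 = 5 ballots; Beta wins 5–4.
Theta vs Lambda: 2+1 = 3 for Theta, 6 for Lambda — Lambda by 6–3.
Theta–Zeta: Theta 5–4.
Lambda vs Zeta: Lambda preferred on 2+1 = 3 ballots; Zeta wins 6–3.
Every project wins at least one matchup (Eta beats Theta; Sigma beats Eta; Beta beats Eta; Theta beats Beta; Lambda beats Eta; Zeta beats Eta), so there is no Condorcet loser.

none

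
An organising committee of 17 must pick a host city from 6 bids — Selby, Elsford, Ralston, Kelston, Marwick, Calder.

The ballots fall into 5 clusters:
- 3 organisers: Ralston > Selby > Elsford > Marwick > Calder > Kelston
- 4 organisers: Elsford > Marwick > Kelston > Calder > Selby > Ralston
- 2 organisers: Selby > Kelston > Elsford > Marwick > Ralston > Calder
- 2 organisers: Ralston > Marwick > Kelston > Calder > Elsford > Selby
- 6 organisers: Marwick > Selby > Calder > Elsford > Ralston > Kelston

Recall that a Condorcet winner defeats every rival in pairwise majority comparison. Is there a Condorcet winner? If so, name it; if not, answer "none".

Pairwise majorities:
Selby vs Elsford: Selby preferred on 3+2+6 = 11 ballots; Selby wins 11–6.
Selby vs Ralston: 12 to 5, Selby.
Selby vs Kelston: Selby is ranked higher on 3+2+6 = 11 ballots, Kelston on 6. Selby wins 11–6.
Selby vs Marwick: Selby preferred on 3+2 = 5 ballots; Marwick wins 12–5.
Selby vs Calder: 11 to 6, Selby.
Elsford vs Ralston: Elsford preferred on 4+2+6 = 12 ballots; Elsford wins 12–5.
Elsford vs Kelston: Elsford is ranked higher on 3+4+6 = 13 ballots, Kelston on 4. Elsford wins 13–4.
Elsford vs Marwick: Elsford preferred on 3+4+2 = 9 ballots; Elsford wins 9–8.
Elsford vs Calder: 3+4+2 = 9 for Elsford, 8 for Calder — Elsford by 9–8.
Ralston vs Kelston: Ralston is ranked higher on 3+2+6 = 11 ballots, Kelston on 6. Ralston wins 11–6.
Ralston vs Marwick: 5 to 12, Marwick.
Ralston vs Calder: Ralston is ranked higher on 3+2+2 = 7 ballots, Calder on 10. Calder wins 10–7.
Kelston vs Marwick: Kelston is ranked higher on 2 ballots, Marwick on 15. Marwick wins 15–2.
Kelston vs Calder: 8 to 9, Calder.
Marwick vs Calder: Marwick preferred on 3+4+2+2+6 = 17 ballots; Marwick wins 17–0.
No city is unbeaten: Selby loses to Marwick; Elsford loses to Selby; Ralston loses to Selby; Kelston loses to Selby; Marwick loses to Elsford; Calder loses to Selby. In particular Selby → Elsford → Marwick → Selby is a majority cycle — no Condorcet winner exists.

none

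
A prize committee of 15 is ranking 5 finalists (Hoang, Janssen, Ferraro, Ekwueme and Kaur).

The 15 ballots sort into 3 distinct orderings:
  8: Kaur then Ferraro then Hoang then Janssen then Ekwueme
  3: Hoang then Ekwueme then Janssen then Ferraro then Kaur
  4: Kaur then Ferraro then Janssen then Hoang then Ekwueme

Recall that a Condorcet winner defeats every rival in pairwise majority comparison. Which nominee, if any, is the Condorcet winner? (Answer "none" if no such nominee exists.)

Kaur

Pairwise majorities:
Hoang vs Janssen: Hoang is ranked higher on 8+3 = 11 ballots, Janssen on 4. Hoang wins 11–4.
Hoang vs Ferraro: Hoang preferred on 3 ballots; Ferraro wins 12–3.
Hoang vs Ekwueme: 15 to 0, Hoang.
Hoang vs Kaur: Hoang preferred on 3 ballots; Kaur wins 12–3.
Janssen vs Ferraro: Janssen preferred on 3 ballots; Ferraro wins 12–3.
Janssen vs Ekwueme: 8+4 = 12 for Janssen, 3 for Ekwueme — Janssen by 12–3.
Janssen vs Kaur: Janssen is ranked higher on 3 ballots, Kaur on 12. Kaur wins 12–3.
Ferraro vs Ekwueme: 8+4 = 12 for Ferraro, 3 for Ekwueme — Ferraro by 12–3.
Ferraro vs Kaur: 3 for Ferraro, 12 for Kaur — Kaur by 12–3.
Ekwueme vs Kaur: Ekwueme preferred on 3 ballots; Kaur wins 12–3.
Kaur wins every pairwise contest, so Kaur is the Condorcet winner.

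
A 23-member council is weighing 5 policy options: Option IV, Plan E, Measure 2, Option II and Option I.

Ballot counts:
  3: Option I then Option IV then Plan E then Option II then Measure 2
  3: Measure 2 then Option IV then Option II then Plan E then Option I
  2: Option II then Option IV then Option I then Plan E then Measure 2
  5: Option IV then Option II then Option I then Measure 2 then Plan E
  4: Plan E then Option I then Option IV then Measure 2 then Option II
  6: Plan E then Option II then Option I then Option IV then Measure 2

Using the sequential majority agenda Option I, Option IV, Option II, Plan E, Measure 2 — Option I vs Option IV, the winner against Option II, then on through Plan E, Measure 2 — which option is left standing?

Round 1: Option I vs Option IV — 13–10, Option I advances.
Round 2: Option I vs Option II — 7–16, Option II advances.
Round 3: Option II vs Plan E — 10–13, Plan E advances.
Round 4: Plan E vs Measure 2 — 15–8, Plan E advances.
The agenda winner is Plan E.

Plan E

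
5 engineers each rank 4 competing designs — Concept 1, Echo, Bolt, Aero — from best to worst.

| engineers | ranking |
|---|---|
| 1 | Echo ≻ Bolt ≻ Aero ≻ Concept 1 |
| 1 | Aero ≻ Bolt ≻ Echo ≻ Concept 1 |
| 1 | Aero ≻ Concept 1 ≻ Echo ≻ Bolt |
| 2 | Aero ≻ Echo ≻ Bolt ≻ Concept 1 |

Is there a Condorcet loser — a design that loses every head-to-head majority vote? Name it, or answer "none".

Head-to-head results (5 engineers):
Concept 1 vs Echo: Echo wins 4–1.
Concept 1 vs Bolt: Concept 1 is ranked higher on 1 ballot, Bolt on 4. Bolt wins 4–1.
Concept 1 vs Aero: 0 to 5, Aero.
Echo vs Bolt: Echo preferred on 1+1+2 = 4 ballots; Echo wins 4–1.
Echo–Aero: Aero 4–1.
Bolt–Aero: Aero 4–1.
Concept 1 loses to every other design — it is the Condorcet loser.

Concept 1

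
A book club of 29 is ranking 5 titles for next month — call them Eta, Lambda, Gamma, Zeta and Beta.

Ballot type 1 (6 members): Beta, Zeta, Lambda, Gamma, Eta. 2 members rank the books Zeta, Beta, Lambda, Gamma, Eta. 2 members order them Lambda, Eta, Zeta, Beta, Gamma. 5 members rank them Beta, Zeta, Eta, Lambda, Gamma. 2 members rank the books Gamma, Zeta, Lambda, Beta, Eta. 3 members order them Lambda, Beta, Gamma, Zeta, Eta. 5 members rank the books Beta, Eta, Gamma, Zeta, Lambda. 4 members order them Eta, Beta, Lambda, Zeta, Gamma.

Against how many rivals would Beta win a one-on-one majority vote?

Beta against each rival (29 members):
Beta vs Eta: Beta is ranked higher on 6+2+5+2+3+5 = 23 ballots, Eta on 6. Beta wins 23–6.
Beta vs Lambda: 22 to 7, Beta.
Beta vs Gamma: Beta wins 27–2.
Beta vs Zeta: Beta, 23–6.
Beta beats Eta, Lambda, Gamma, Zeta — 4 pairwise wins.

4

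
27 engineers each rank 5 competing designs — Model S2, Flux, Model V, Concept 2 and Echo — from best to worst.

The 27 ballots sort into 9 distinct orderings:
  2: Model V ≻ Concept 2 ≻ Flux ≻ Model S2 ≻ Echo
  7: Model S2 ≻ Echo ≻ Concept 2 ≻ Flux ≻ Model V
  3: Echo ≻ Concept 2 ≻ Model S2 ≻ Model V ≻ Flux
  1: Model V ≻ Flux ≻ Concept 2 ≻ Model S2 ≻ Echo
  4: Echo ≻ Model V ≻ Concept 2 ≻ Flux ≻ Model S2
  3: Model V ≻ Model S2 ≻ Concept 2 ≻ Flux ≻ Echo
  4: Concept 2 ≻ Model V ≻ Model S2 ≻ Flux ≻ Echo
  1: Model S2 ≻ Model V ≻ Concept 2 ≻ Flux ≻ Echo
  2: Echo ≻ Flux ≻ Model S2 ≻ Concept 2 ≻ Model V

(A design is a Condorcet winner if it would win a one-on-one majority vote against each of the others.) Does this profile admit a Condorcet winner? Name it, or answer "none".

none

Pairwise majorities:
Model S2 vs Flux: 18 to 9, Model S2.
Model S2 vs Model V: Model V, 14–13.
Model S2 vs Concept 2: Model S2 is ranked higher on 7+3+1+2 = 13 ballots, Concept 2 on 14. Concept 2 wins 14–13.
Model S2–Echo: Model S2 18–9.
Flux vs Model V: Flux is ranked higher on 7+2 = 9 ballots, Model V on 18. Model V wins 18–9.
Flux vs Concept 2: 1+2 = 3 for Flux, 24 for Concept 2 — Concept 2 by 24–3.
Flux–Echo: Echo 16–11.
Model V vs Concept 2: Model V is ranked higher on 2+1+4+3+1 = 11 ballots, Concept 2 on 16. Concept 2 wins 16–11.
Model V vs Echo: Model V is ranked higher on 2+1+3+4+1 = 11 ballots, Echo on 16. Echo wins 16–11.
Concept 2 vs Echo: 2+1+3+4+1 = 11 for Concept 2, 16 for Echo — Echo by 16–11.
No design is unbeaten: Model S2 loses to Model V; Flux loses to Model S2; Model V loses to Concept 2; Concept 2 loses to Echo; Echo loses to Model S2. In particular Model S2 → Echo → Model V → Model S2 is a majority cycle — no Condorcet winner exists.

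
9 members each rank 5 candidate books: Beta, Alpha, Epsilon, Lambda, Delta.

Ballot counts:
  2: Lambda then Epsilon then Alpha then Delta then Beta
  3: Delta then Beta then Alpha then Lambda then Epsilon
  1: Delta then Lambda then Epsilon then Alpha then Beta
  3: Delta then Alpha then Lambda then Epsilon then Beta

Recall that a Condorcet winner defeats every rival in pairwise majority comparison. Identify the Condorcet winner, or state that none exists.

Check each pair by majority over 9 ballots:
Beta vs Alpha: Beta is ranked higher on 3 ballots, Alpha on 6. Alpha wins 6–3.
Beta vs Epsilon: Beta is ranked higher on 3 ballots, Epsilon on 6. Epsilon wins 6–3.
Beta vs Lambda: Beta preferred on 3 ballots; Lambda wins 6–3.
Beta vs Delta: Beta is ranked higher on 0 ballots, Delta on 9. Delta wins 9–0.
Alpha vs Epsilon: 3+3 = 6 for Alpha, 3 for Epsilon — Alpha by 6–3.
Alpha vs Lambda: Alpha is ranked higher on 3+3 = 6 ballots, Lambda on 3. Alpha wins 6–3.
Alpha vs Delta: Alpha preferred on 2 ballots; Delta wins 7–2.
Epsilon vs Lambda: Epsilon preferred on 0 ballots; Lambda wins 9–0.
Epsilon vs Delta: Epsilon is ranked higher on 2 ballots, Delta on 7. Delta wins 7–2.
Lambda vs Delta: 2 for Lambda, 7 for Delta — Delta by 7–2.
Delta wins every pairwise contest, so Delta is the Condorcet winner.

Delta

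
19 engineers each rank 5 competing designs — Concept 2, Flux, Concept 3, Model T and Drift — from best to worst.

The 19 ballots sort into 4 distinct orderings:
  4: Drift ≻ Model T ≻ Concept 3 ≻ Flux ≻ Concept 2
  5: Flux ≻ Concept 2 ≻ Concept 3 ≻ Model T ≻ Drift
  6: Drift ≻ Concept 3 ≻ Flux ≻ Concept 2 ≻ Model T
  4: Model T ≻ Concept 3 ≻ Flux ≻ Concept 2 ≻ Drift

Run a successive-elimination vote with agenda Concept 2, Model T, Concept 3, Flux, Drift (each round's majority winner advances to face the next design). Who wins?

Round 1: Concept 2 vs Model T — 11–8, Concept 2 advances.
Round 2: Concept 2 vs Concept 3 — 5–14, Concept 3 advances.
Round 3: Concept 3 vs Flux — 14–5, Concept 3 advances.
Round 4: Concept 3 vs Drift — 9–10, Drift advances.
Drift survives the agenda.

Drift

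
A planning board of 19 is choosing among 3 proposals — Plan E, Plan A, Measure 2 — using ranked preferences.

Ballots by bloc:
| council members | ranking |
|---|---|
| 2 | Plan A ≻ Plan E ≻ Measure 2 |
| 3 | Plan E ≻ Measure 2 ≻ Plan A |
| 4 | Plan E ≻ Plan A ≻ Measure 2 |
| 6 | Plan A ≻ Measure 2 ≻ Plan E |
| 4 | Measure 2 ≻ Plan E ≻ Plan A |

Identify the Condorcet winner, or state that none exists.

Head-to-head results (19 council members):
Plan E vs Plan A: Plan E preferred on 3+4+4 = 11 ballots; Plan E wins 11–8.
Plan E vs Measure 2: Measure 2, 10–9.
Plan A vs Measure 2: 12 to 7, Plan A.
Every option loses at least once (Plan E loses to Measure 2; Plan A loses to Plan E; Measure 2 loses to Plan A). The majority relation contains the cycle Plan E > Plan A > Measure 2 > Plan E, so there is no Condorcet winner.

none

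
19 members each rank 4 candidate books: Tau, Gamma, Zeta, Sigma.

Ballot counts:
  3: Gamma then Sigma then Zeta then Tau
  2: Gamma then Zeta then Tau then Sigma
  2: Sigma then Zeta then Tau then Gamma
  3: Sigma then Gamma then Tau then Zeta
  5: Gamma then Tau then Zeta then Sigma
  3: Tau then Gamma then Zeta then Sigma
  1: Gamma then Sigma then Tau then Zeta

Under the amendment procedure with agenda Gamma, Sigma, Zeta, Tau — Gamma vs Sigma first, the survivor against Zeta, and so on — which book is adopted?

Round 1: Gamma vs Sigma — 14–5, Gamma advances.
Round 2: Gamma vs Zeta — 17–2, Gamma advances.
Round 3: Gamma vs Tau — 14–5, Gamma advances.
The agenda winner is Gamma.

Gamma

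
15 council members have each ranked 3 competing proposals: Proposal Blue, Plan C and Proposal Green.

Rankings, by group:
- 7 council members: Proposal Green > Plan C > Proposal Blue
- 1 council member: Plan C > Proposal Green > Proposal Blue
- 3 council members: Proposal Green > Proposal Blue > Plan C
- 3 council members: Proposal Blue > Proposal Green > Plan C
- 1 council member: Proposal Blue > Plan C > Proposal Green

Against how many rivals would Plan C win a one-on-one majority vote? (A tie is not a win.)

Plan C against each rival (15 council members):
Plan C vs Proposal Blue: Plan C wins 8–7.
Plan C vs Proposal Green: Plan C preferred on 1+1 = 2 ballots; Proposal Green wins 13–2.
Plan C beats Proposal Blue; loses to Proposal Green — 1 pairwise win.

1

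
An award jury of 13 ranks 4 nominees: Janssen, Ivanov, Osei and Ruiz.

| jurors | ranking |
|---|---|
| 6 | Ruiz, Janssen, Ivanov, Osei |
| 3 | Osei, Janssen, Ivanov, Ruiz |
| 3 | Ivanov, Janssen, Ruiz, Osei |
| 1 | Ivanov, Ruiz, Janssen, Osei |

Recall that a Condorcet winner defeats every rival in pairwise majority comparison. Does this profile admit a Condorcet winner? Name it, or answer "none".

Pairwise majorities:
Janssen vs Ivanov: 6+3 = 9 for Janssen, 4 for Ivanov — Janssen by 9–4.
Janssen vs Osei: Janssen preferred on 6+3+1 = 10 ballots; Janssen wins 10–3.
Janssen vs Ruiz: Janssen preferred on 3+3 = 6 ballots; Ruiz wins 7–6.
Ivanov vs Osei: 10 to 3, Ivanov.
Ivanov vs Ruiz: Ivanov preferred on 3+3+1 = 7 ballots; Ivanov wins 7–6.
Osei vs Ruiz: Osei preferred on 3 ballots; Ruiz wins 10–3.
Every nominee loses at least once (Janssen loses to Ruiz; Ivanov loses to Janssen; Osei loses to Janssen; Ruiz loses to Ivanov). The majority relation contains the cycle Janssen → Ivanov → Ruiz → Janssen, so there is no Condorcet winner.

none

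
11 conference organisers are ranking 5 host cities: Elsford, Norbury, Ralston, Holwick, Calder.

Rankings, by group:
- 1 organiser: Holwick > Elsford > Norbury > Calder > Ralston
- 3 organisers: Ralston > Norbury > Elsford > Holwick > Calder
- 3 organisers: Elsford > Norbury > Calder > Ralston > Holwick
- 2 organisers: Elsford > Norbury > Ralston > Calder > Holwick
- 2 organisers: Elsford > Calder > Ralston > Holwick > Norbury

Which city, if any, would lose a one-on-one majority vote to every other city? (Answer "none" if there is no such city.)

Holwick

Head-to-head results (11 organisers):
Elsford–Norbury: Elsford 8–3.
Elsford vs Ralston: Elsford is ranked higher on 1+3+2+2 = 8 ballots, Ralston on 3. Elsford wins 8–3.
Elsford vs Holwick: 10 to 1, Elsford.
Elsford vs Calder: Elsford wins 11–0.
Norbury vs Ralston: Norbury, 6–5.
Norbury–Holwick: Norbury 8–3.
Norbury–Calder: Norbury 9–2.
Ralston vs Holwick: Ralston preferred on 3+3+2+2 = 10 ballots; Ralston wins 10–1.
Ralston vs Calder: Ralston preferred on 3+2 = 5 ballots; Calder wins 6–5.
Holwick vs Calder: Holwick preferred on 1+3 = 4 ballots; Calder wins 7–4.
Holwick loses to every other city — it is the Condorcet loser.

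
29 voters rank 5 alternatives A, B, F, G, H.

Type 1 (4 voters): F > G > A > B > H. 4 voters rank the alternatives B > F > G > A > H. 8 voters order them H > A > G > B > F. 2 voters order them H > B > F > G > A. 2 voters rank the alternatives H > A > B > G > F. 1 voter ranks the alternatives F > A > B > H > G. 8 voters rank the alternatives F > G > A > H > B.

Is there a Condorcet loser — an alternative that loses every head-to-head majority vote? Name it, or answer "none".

none

Pairwise majorities:
A vs B: 4+8+2+1+8 = 23 for A, 6 for B — A by 23–6.
A vs F: A is ranked higher on 8+2 = 10 ballots, F on 19. F wins 19–10.
A vs G: G wins 18–11.
A vs H: A is ranked higher on 4+4+1+8 = 17 ballots, H on 12. A wins 17–12.
B–F: B 16–13.
B vs G: G, 20–9.
B vs H: H wins 20–9.
F vs G: F is ranked higher on 4+4+2+1+8 = 19 ballots, G on 10. F wins 19–10.
F vs H: 4+4+1+8 = 17 for F, 12 for H — F by 17–12.
G vs H: G preferred on 4+4+8 = 16 ballots; G wins 16–13.
Each alternative has at least one pairwise win (A beats B; B beats F; F beats A; G beats A; H beats B) — no Condorcet loser.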